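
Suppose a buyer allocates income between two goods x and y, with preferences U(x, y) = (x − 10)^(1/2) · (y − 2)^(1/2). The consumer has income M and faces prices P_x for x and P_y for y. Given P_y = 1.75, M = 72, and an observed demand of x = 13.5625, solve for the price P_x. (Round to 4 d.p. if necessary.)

P_x = 4

MRS = (y−2)/(x−10). Tangency with P_x/P_y gives y−2 = (P_x/P_y)·(x−10).
After buying the subsistence bundle (10, 2), a share 0.5 of the remaining income goes to x: x* = 10 + 0.5·(M − 10P_x − 2P_y)/P_x.
Set x* = 13.5625 in the demand function and solve for P_x: P_x = 4.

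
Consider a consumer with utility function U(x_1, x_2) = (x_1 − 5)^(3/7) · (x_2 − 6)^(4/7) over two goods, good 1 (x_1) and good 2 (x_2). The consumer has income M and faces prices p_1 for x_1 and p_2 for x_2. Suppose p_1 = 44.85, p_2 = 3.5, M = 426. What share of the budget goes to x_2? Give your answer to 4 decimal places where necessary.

After buying the subsistence bundle (5, 6), a share 3/7 of the remaining income goes to x_1: x_1* = 5 + 3/7·(M − 5p_1 − 6p_2)/p_1.
Discretionary income = 426 − 5·44.85 − 6·3.5 = 180.75; x_1* = 5 + 3/7·180.75/44.85 = 6.7272; x_2* = 6 + 4/7·180.75/3.5 = 35.5102.
Expenditure on x_2: 3.5·35.5102 = 124.2857; share = 0.2918.

share on x_2 = 0.2918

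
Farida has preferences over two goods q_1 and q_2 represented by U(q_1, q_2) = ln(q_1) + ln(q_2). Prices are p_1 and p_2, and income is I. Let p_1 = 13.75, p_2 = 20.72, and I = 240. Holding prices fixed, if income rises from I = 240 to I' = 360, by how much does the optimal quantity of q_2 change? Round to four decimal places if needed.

The MRS is q_2/q_1. Set MRS = p_1/p_2.
Rearranging, p_2·q_2 = p_1·q_1. Substituting into the budget gives p_1·q_1·(1 + 1) = I.
Demand: q_1*(p_1,p_2,I) = 0.5·I/p_1 and q_2* = 0.5·I/p_2.
At p_1=13.75, p_2=20.72, I=240: q_2* = 0.5·240/20.72 = 5.7915.
At I' = 360: q_2* = 8.6873. Change: 8.6873 − 5.7915 = 2.8958.

Δq_2* = 2.8958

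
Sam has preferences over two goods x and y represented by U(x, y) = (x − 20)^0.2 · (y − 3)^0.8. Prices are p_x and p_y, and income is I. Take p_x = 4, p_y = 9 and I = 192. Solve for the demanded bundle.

Substituting into the budget: x* = 20 + 0.2·(I − 20·p_x − 3·p_y)/p_x, and y* = 3 + 0.8·(…)/p_y.
Discretionary income = 192 − 20·4 − 3·9 = 85; x* = 20 + 0.2·85/4 = 24.25; y* = 3 + 0.8·85/9 = 10.5556.

x* = 24.25, y* = 10.5556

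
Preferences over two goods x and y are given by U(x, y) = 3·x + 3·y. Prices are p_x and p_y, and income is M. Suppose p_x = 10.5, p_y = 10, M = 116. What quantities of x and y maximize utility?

x* = 0, y* = 11.6

Numerically: x* = 0, y* = 11.6.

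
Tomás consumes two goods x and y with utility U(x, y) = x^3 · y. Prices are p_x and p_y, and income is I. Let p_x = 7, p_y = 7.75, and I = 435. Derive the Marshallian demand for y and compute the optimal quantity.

MU_x/MU_y = (3·y)/(x); tangency sets this equal to p_x/p_y.
So 3·p_y·y = p_x·x; combined with the budget, a share 0.75 of income goes to x.
Demand: x*(p_x,p_y,I) = 0.75·I/p_x and y* = 0.25·I/p_y.
At p_x=7, p_y=7.75, I=435: y* = 0.25·435/7.75 = 14.0323.

y* = 14.0323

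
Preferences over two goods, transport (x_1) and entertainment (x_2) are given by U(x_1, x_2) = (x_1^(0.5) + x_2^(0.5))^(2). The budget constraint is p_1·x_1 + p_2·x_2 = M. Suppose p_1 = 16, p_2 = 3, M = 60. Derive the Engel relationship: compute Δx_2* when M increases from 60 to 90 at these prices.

Δx_2* = 8.4211

With the ratio pinned down, the budget gives x_1* = M/(p_1 + p_2·(x_2/x_1)) and x_2* = (x_2/x_1)·x_1*.
Numerically x_2/x_1 = 28.444444, so x_1* = 60/(16 + 3·28.444444) = 0.5921 and x_2* = 28.444444·0.5921 = 16.8421.
At M' = 90: x_2* = 25.2632. Change: 25.2632 − 16.8421 = 8.4211.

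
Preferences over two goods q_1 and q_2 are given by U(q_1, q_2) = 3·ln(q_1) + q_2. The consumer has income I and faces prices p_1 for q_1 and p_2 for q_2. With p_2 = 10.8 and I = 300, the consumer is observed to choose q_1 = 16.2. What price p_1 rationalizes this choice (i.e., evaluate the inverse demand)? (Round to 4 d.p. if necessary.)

Set MRS = p_1/p_2: (3/q_1)/1 = p_1/p_2.
So q_1*(p_1,p_2) = 3·p_2/p_1, independent of income; and q_2* = (I − 3·p_2)/p_2.
Set q_1* = 16.2 in the demand function and solve for p_1: p_1 = 2.

p_1 = 2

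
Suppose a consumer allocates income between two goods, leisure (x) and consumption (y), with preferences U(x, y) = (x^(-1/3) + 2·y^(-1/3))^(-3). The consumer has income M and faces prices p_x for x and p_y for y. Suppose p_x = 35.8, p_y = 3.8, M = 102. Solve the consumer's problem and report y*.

MU_x ∝ x^(-4/3), MU_y ∝ 2·y^(-4/3), so MRS = (1/2)·(y/x)^(4/3) = p_x/p_y.
Hence y/x = (2·p_x/p_y)^(1/(4/3)), i.e. raised to the 0.75 power.
With the ratio pinned down, the budget gives x* = M/(p_x + p_y·(y/x)) and y* = (y/x)·x*.
Numerically y/x = 9.043719, so x* = 102/(35.8 + 3.8·9.043719) = 1.4537 and y* = 9.043719·1.4537 = 13.1468.

y* = 13.1468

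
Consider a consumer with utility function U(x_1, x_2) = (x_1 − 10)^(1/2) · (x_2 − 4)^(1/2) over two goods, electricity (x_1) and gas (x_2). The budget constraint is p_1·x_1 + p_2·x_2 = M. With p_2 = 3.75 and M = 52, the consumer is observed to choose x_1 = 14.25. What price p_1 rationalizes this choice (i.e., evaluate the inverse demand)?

p_1 = 2

This is Cobb-Douglas in (x_1−10, x_2−4): tangency gives 0.5·p_2·(x_2−4) = 0.5·p_1·(x_1−10).
Substituting into the budget: x_1* = 10 + 0.5·(M − 10·p_1 − 4·p_2)/p_1, and x_2* = 4 + 0.5·(…)/p_2.
Set x_1* = 14.25 in the demand function and solve for p_1: p_1 = 2.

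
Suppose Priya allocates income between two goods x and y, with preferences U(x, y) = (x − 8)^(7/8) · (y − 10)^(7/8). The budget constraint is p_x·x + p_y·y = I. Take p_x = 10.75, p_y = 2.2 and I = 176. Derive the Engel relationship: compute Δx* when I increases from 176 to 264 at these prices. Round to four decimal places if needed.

Δx* = 4.093

Let x' = x−8, y' = y−10. MRS = y'/x' = p_x/p_y.
After buying the subsistence bundle (8, 10), a share 0.5 of the remaining income goes to x: x* = 8 + 0.5·(I − 8p_x − 10p_y)/p_x.
Discretionary income = 176 − 8·10.75 − 10·2.2 = 68; x* = 8 + 0.5·68/10.75 = 11.1628.
At I' = 264: x* = 15.2558. Change: 15.2558 − 11.1628 = 4.093.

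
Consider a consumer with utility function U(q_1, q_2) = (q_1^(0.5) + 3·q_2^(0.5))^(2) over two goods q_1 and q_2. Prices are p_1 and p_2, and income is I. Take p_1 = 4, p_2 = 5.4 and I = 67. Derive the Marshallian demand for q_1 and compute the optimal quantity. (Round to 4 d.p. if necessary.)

With the ratio pinned down, the budget gives q_1* = I/(p_1 + p_2·(q_2/q_1)) and q_2* = (q_2/q_1)·q_1*.
Numerically q_2/q_1 = 4.938272, so q_1* = 67/(4 + 5.4·4.938272) = 2.1848.

q_1* = 2.1848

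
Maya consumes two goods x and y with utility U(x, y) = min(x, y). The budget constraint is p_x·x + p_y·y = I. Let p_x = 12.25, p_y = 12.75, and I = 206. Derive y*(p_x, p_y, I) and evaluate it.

Demand: x*(p_x,p_y,I) = I/(p_x + p_y), y* = I/(p_x + p_y).
Here 12.25 + 12.75 = 25, giving y* = 8.24.

y* = 8.24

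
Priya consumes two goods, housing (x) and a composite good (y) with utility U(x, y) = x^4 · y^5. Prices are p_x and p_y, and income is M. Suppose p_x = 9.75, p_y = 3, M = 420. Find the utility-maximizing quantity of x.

x* = 19.1453

Demand: x*(p_x,p_y,M) = 4/9·M/p_x and y* = 5/9·M/p_y.
At p_x=9.75, p_y=3, M=420: x* = 4/9·420/9.75 = 19.1453.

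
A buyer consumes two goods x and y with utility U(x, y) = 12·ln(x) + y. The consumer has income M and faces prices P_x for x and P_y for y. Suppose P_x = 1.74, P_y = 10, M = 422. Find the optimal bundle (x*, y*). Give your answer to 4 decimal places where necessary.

x* = 68.9655, y* = 30.2

MU_x = 12/x, MU_y = 1. Tangency: 12/x = P_x/P_y.
So x*(P_x,P_y) = 12·P_y/P_x, independent of income; and y* = (M − 12·P_y)/P_y.
At the given prices: x* = 12·10/1.74 = 68.9655, and y* = 30.2.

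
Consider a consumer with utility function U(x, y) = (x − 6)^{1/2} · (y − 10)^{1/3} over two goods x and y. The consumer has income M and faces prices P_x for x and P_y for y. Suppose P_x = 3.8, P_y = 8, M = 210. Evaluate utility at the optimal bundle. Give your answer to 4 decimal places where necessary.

MRS = (3/2)·(y−10)/(x−6). Tangency with P_x/P_y gives y−10 = (2/3)·(P_x/P_y)·(x−6).
After buying the subsistence bundle (6, 10), a share 0.6 of the remaining income goes to x: x* = 6 + 0.6·(M − 6P_x − 10P_y)/P_x.
Discretionary income = 210 − 6·3.8 − 10·8 = 107.2; x* = 6 + 0.6·107.2/3.8 = 22.9263; y* = 10 + 0.4·107.2/8 = 15.36.
Utility at the optimum: U(22.9263, 15.36) = 7.2001.

V = 7.2001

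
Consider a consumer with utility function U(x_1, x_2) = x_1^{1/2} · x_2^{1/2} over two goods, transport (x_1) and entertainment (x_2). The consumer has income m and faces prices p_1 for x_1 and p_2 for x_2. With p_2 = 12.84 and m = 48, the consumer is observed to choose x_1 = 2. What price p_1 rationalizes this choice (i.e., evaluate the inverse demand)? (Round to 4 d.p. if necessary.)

MU_x_1/MU_x_2 = (0.5·x_2)/(0.5·x_1); tangency sets this equal to p_1/p_2.
So 0.5·p_2·x_2 = 0.5·p_1·x_1; combined with the budget, a share 0.5 of income goes to x_1.
Demand: x_1*(p_1,p_2,m) = 0.5·m/p_1 and x_2* = 0.5·m/p_2.
Set x_1* = 2 in the demand function and solve for p_1: p_1 = 12.

p_1 = 12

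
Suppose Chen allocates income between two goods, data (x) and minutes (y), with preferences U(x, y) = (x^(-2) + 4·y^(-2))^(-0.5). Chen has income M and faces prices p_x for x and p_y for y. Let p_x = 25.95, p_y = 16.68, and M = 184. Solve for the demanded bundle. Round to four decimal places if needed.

x* = 3.2491, y* = 5.9763

From the CES first-order condition, (1/4)·(y/x)^(3) = p_x/p_y.
Solve for the ratio: y/x = [4·p_x/p_y]^(1/3).
Substitute y = (y/x)·x into the budget: x* = M/(p_x + p_y·(y/x)).
Numerically y/x = 1.839362, so x* = 184/(25.95 + 16.68·1.839362) = 3.2491 and y* = 1.839362·3.2491 = 5.9763.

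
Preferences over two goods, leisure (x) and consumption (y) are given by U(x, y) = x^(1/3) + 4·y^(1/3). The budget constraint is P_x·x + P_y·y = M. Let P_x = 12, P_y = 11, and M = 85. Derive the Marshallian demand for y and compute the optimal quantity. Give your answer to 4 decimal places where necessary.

y* = 6.9013

From the CES first-order condition, (1/4)·(y/x)^(2/3) = P_x/P_y.
Hence y/x = (4·P_x/P_y)^(1/(2/3)), i.e. raised to the 1.5 power.
With the ratio pinned down, the budget gives x* = M/(P_x + P_y·(y/x)) and y* = (y/x)·x*.
Numerically y/x = 9.115339, so x* = 85/(12 + 11·9.115339) = 0.7571 and y* = 9.115339·0.7571 = 6.9013.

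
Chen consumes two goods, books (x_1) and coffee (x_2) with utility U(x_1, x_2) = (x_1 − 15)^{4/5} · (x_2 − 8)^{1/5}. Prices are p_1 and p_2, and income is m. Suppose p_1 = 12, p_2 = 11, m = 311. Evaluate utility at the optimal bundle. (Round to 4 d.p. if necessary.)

V = 2.2107

Discretionary income = 311 − 15·12 − 8·11 = 43; x_1* = 15 + 0.8·43/12 = 17.8667; x_2* = 8 + 0.2·43/11 = 8.7818.
Utility at the optimum: U(17.8667, 8.7818) = 2.2107.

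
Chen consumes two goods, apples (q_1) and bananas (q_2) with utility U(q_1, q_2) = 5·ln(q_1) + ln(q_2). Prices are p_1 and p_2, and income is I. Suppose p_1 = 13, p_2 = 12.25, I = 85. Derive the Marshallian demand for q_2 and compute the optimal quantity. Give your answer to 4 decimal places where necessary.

The MRS is 5·q_2/q_1. Set MRS = p_1/p_2.
So 5·p_2·q_2 = p_1·q_1; combined with the budget, a share 5/6 of income goes to q_1.
Demand: q_1*(p_1,p_2,I) = 5/6·I/p_1 and q_2* = 1/6·I/p_2.
At p_1=13, p_2=12.25, I=85: q_2* = 1/6·85/12.25 = 1.1565.

q_2* = 1.1565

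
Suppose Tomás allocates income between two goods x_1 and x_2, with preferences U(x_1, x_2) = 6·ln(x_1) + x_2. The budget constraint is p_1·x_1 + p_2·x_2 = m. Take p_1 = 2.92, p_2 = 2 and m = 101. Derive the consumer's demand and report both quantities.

MU_x_1 = 6/x_1, MU_x_2 = 1. Tangency: 6/x_1 = p_1/p_2.
So x_1*(p_1,p_2) = 6·p_2/p_1, independent of income; and x_2* = (m − 6·p_2)/p_2.
At the given prices: x_1* = 6·2/2.92 = 4.1096, and x_2* = 44.5.

x_1* = 4.1096, x_2* = 44.5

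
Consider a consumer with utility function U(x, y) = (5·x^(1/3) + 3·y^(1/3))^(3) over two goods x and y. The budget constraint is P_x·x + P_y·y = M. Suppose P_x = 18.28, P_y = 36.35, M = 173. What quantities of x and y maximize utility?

x* = 7.118, y* = 1.1797

MRS = MU_x/MU_y = (5/3)·(y/x)^(2/3). Set equal to P_x/P_y.
Solve for the ratio: y/x = [(3/5)·P_x/P_y]^(1.5).
Substitute y = (y/x)·x into the budget: x* = M/(P_x + P_y·(y/x)).
Numerically y/x = 0.165743, so x* = 173/(18.28 + 36.35·0.165743) = 7.118 and y* = 0.165743·7.118 = 1.1797.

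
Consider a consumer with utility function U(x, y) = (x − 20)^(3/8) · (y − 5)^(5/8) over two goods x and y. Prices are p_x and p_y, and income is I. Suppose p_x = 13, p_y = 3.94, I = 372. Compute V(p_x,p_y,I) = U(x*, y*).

V = 7.7264

This is Cobb-Douglas in (x−20, y−5): tangency gives 0.375·p_y·(y−5) = 0.625·p_x·(x−20).
After buying the subsistence bundle (20, 5), a share 0.375 of the remaining income goes to x: x* = 20 + 0.375·(I − 20p_x − 5p_y)/p_x.
Discretionary income = 372 − 20·13 − 5·3.94 = 92.3; x* = 20 + 0.375·92.3/13 = 22.6625; y* = 5 + 0.625·92.3/3.94 = 19.6415.
Utility at the optimum: U(22.6625, 19.6415) = 7.7264.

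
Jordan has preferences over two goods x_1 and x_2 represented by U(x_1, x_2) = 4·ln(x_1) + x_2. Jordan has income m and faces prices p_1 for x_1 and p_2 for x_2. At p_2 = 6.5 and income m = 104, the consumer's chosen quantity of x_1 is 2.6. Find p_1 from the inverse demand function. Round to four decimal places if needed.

MU_x_1 = 4/x_1, MU_x_2 = 1. Tangency: 4/x_1 = p_1/p_2.
So x_1*(p_1,p_2) = 4·p_2/p_1, independent of income; and x_2* = (m − 4·p_2)/p_2.
Set x_1* = 2.6 in the demand function and solve for p_1: p_1 = 10.

p_1 = 10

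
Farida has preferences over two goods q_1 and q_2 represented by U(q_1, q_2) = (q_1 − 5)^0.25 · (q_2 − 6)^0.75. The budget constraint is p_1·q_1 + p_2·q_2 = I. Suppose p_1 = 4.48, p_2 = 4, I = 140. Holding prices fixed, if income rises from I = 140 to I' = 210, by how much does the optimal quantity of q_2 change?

Discretionary income = 140 − 5·4.48 − 6·4 = 93.6; q_2* = 6 + 0.75·93.6/4 = 23.55.
At I' = 210: q_2* = 36.675. Change: 36.675 − 23.55 = 13.125.

Δq_2* = 13.125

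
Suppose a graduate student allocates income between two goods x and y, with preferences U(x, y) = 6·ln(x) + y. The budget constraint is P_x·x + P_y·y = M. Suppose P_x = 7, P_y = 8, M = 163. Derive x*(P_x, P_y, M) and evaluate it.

x* = 6.8571

At the given prices: x* = 6·8/7 = 6.8571.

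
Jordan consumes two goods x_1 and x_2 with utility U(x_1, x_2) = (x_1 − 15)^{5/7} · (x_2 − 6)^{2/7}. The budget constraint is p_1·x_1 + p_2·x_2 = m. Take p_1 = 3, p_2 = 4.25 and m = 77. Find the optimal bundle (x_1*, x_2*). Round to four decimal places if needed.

This is Cobb-Douglas in (x_1−15, x_2−6): tangency gives 5/7·p_2·(x_2−6) = 2/7·p_1·(x_1−15).
After buying the subsistence bundle (15, 6), a share 5/7 of the remaining income goes to x_1: x_1* = 15 + 5/7·(m − 15p_1 − 6p_2)/p_1.
Discretionary income = 77 − 15·3 − 6·4.25 = 6.5; x_1* = 15 + 5/7·6.5/3 = 16.5476; x_2* = 6 + 2/7·6.5/4.25 = 6.437.

x_1* = 16.5476, x_2* = 6.437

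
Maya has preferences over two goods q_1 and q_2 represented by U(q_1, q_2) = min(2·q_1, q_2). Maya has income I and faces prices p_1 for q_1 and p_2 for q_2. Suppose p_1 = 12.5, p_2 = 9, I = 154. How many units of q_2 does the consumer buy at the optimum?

q_2* = 10.0984

Here 12.5 + 2·9 = 30.5, giving q_2* = 10.0984.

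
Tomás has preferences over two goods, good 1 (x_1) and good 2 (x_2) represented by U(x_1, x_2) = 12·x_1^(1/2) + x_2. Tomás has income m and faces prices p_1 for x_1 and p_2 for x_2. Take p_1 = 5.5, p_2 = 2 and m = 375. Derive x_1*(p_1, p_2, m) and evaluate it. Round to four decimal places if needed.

Solve: √x_1 = 6·p_2/p_1, so x_1*(p_1,p_2) = (6·p_2/p_1)², and x_2* = (m − p_1·x_1*)/p_2.
Plugging in: x_1* = (6·2/5.5)² = 4.7603.

x_1* = 4.7603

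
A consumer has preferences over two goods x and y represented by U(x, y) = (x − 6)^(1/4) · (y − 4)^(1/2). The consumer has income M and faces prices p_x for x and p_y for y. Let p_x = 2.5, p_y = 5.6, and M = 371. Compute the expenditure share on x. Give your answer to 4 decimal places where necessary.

share on x = 0.3402

MRS = (1/2)·(y−4)/(x−6). Tangency with p_x/p_y gives y−4 = 2·(p_x/p_y)·(x−6).
After buying the subsistence bundle (6, 4), a share 1/3 of the remaining income goes to x: x* = 6 + 1/3·(M − 6p_x − 4p_y)/p_x.
Discretionary income = 371 − 6·2.5 − 4·5.6 = 333.6; x* = 6 + 1/3·333.6/2.5 = 50.48; y* = 4 + 2/3·333.6/5.6 = 43.7143.
Expenditure on x: 2.5·50.48 = 126.2; share = 0.3402.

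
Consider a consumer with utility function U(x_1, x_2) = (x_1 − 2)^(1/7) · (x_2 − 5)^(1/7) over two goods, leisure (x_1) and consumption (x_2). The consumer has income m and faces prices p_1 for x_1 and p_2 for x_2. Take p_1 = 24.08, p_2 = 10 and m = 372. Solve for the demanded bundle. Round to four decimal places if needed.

x_1* = 7.686, x_2* = 18.692

This is Cobb-Douglas in (x_1−2, x_2−5): tangency gives 1/7·p_2·(x_2−5) = 1/7·p_1·(x_1−2).
Substituting into the budget: x_1* = 2 + 0.5·(m − 2·p_1 − 5·p_2)/p_1, and x_2* = 5 + 0.5·(…)/p_2.
Discretionary income = 372 − 2·24.08 − 5·10 = 273.84; x_1* = 2 + 0.5·273.84/24.08 = 7.686; x_2* = 5 + 0.5·273.84/10 = 18.692.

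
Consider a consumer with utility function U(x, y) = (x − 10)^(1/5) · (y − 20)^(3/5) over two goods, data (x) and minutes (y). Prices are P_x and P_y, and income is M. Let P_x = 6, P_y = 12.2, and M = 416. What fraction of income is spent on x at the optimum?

Let x' = x−10, y' = y−20. MRS = (1/3)·y'/x' = P_x/P_y.
After buying the subsistence bundle (10, 20), a share 0.25 of the remaining income goes to x: x* = 10 + 0.25·(M − 10P_x − 20P_y)/P_x.
Discretionary income = 416 − 10·6 − 20·12.2 = 112; x* = 10 + 0.25·112/6 = 14.6667; y* = 20 + 0.75·112/12.2 = 26.8852.
Expenditure on x: 6·14.6667 = 88; share = 0.2115.

share on x = 0.2115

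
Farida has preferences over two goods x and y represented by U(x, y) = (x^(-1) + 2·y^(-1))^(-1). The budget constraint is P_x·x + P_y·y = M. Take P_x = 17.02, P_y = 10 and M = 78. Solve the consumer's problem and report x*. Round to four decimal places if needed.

With the ratio pinned down, the budget gives x* = M/(P_x + P_y·(y/x)) and y* = (y/x)·x*.
Numerically y/x = 1.844993, so x* = 78/(17.02 + 10·1.844993) = 2.199.

x* = 2.199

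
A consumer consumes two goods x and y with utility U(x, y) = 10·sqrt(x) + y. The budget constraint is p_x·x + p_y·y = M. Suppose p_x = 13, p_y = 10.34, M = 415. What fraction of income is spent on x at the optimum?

share on x = 0.4954

Utility is quasi-linear in y; the FOC for x is 5/√x = p_x/p_y.
Solve: √x = 5·p_y/p_x, so x*(p_x,p_y) = (5·p_y/p_x)², and y* = (M − p_x·x*)/p_y.
Plugging in: x* = (5·10.34/13)² = 15.8159, y* = 20.2508.
Expenditure on x: 13·15.8159 = 205.6069; share = 0.4954.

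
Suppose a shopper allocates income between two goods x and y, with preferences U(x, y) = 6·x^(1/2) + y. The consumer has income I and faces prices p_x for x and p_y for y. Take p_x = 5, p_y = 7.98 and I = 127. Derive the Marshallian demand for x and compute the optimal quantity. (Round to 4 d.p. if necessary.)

x* = 22.9249

Thus x* = (3·p_y/p_x)² — independent of I — with the rest of income spent on y.
Plugging in: x* = (3·7.98/5)² = 22.9249.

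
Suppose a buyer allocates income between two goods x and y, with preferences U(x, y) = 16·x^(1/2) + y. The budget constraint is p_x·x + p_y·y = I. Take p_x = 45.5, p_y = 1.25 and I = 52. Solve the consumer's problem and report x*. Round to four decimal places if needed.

x* = 0.0483

Set MRS = p_x/p_y: 8·x^(−1/2) = p_x/p_y.
Thus x* = (8·p_y/p_x)² — independent of I — with the rest of income spent on y.
Plugging in: x* = (8·1.25/45.5)² = 0.0483.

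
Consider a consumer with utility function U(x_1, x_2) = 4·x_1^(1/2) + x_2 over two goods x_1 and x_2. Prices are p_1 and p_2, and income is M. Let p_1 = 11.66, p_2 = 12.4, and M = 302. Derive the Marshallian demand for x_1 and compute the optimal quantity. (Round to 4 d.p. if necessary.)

MU_x_1 = 2/√x_1, MU_x_2 = 1. Tangency: 2/√x_1 = p_1/p_2.
Solve: √x_1 = 2·p_2/p_1, so x_1*(p_1,p_2) = (2·p_2/p_1)², and x_2* = (M − p_1·x_1*)/p_2.
Plugging in: x_1* = (2·12.4/11.66)² = 4.5238.

x_1* = 4.5238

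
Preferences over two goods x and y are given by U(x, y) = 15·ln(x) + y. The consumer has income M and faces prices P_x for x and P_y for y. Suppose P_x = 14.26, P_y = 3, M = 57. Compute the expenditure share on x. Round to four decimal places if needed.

share on x = 0.7895

MU_x = 15/x, MU_y = 1. Tangency: 15/x = P_x/P_y.
So x*(P_x,P_y) = 15·P_y/P_x, independent of income; and y* = (M − 15·P_y)/P_y.
At the given prices: x* = 15·3/14.26 = 3.1557, and y* = 4.
Expenditure on x: 14.26·3.1557 = 45; share = 0.7895.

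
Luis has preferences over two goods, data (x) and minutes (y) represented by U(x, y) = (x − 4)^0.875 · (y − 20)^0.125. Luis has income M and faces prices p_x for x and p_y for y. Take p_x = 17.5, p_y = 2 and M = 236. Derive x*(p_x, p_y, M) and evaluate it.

Discretionary income = 236 − 4·17.5 − 20·2 = 126; x* = 4 + 0.875·126/17.5 = 10.3.

x* = 10.3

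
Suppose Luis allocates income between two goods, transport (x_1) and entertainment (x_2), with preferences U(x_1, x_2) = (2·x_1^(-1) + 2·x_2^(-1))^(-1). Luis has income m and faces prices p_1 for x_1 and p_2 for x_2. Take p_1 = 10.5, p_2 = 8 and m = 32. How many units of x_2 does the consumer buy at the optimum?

x_2* = 1.8642

MU_x_1 ∝ 2·x_1^(-2), MU_x_2 ∝ 2·x_2^(-2), so MRS = (x_2/x_1)^(2) = p_1/p_2.
Hence x_2/x_1 = (p_1/p_2)^(1/(2)), i.e. raised to the 0.5 power.
Substitute x_2 = (x_2/x_1)·x_1 into the budget: x_1* = m/(p_1 + p_2·(x_2/x_1)).
Numerically x_2/x_1 = 1.145644, so x_1* = 32/(10.5 + 8·1.145644) = 1.6272 and x_2* = 1.145644·1.6272 = 1.8642.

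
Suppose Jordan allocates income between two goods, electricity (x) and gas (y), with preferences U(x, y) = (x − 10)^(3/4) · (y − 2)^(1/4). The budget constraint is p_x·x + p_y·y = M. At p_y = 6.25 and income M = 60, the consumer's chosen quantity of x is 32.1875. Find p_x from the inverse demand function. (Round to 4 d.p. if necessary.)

Let x' = x−10, y' = y−2. MRS = 3·y'/x' = p_x/p_y.
Substituting into the budget: x* = 10 + 0.75·(M − 10·p_x − 2·p_y)/p_x, and y* = 2 + 0.25·(…)/p_y.
Set x* = 32.1875 in the demand function and solve for p_x: p_x = 1.2.

p_x = 1.2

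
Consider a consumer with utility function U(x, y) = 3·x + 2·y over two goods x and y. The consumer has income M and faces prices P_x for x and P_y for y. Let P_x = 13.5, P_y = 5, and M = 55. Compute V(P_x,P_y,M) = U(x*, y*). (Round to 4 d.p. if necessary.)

V = 22

Perfect substitutes: compare marginal utility per dollar. 3/P_x vs 2/P_y → 0.2222 vs 0.4.
y gives more utility per dollar, so spend all income on y: y* = M/P_y, x* = 0.
Numerically: x* = 0, y* = 11.
Utility at the optimum: U(0, 11) = 22.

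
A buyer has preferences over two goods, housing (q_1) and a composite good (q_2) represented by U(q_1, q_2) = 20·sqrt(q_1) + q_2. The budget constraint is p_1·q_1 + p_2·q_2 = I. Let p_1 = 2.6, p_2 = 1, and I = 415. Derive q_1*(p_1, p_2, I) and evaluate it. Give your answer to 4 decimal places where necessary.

q_1* = 14.7929

Utility is quasi-linear in q_2; the FOC for q_1 is 10/√q_1 = p_1/p_2.
Solve: √q_1 = 10·p_2/p_1, so q_1*(p_1,p_2) = (10·p_2/p_1)², and q_2* = (I − p_1·q_1*)/p_2.
Plugging in: q_1* = (10·1/2.6)² = 14.7929.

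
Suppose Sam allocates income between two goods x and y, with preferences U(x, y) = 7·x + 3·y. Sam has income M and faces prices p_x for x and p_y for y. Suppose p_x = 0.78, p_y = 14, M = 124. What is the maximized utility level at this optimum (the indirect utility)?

V = 1112.8205

Linear utility — the consumer picks whichever good has higher MU/price: 7/0.78 = 8.9744 vs 3/14 = 0.2143.
x gives more utility per dollar, so spend all income on x: x* = M/p_x, y* = 0.
Numerically: x* = 158.9744, y* = 0.
Utility at the optimum: U(158.9744, 0) = 1112.8205.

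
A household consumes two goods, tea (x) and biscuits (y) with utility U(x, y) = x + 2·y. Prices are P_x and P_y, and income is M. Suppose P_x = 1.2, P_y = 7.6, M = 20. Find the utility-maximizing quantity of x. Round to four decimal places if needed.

x* = 16.6667

Linear utility — the consumer picks whichever good has higher MU/price: 1/1.2 = 0.8333 vs 2/7.6 = 0.2632.
x gives more utility per dollar, so spend all income on x: x* = M/P_x, y* = 0.
Numerically: x* = 16.6667, y* = 0.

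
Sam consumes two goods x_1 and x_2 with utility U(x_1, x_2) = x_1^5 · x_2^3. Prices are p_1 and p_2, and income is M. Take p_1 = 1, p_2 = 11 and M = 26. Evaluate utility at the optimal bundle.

V = 789046.5371

Demand: x_1*(p_1,p_2,M) = 0.625·M/p_1 and x_2* = 0.375·M/p_2.
At p_1=1, p_2=11, M=26: x_1* = 0.625·26/1 = 16.25, x_2* = 0.8864.
Utility at the optimum: U(16.25, 0.8864) = 789046.5371.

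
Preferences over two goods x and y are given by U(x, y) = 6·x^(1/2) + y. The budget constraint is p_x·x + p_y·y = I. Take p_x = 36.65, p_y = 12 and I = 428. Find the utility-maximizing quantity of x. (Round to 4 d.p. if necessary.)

Thus x* = (3·p_y/p_x)² — independent of I — with the rest of income spent on y.
Plugging in: x* = (3·12/36.65)² = 0.9648.

x* = 0.9648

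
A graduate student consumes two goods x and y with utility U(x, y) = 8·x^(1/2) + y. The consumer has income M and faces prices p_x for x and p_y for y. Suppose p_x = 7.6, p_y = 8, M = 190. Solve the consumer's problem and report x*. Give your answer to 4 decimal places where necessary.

MU_x = 4/√x, MU_y = 1. Tangency: 4/√x = p_x/p_y.
Thus x* = (4·p_y/p_x)² — independent of M — with the rest of income spent on y.
Plugging in: x* = (4·8/7.6)² = 17.7285.

x* = 17.7285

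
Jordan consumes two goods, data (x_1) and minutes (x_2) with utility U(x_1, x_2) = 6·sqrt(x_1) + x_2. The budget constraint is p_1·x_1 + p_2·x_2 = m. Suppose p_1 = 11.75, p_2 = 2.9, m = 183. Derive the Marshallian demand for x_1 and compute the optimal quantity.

MU_x_1 = 3/√x_1, MU_x_2 = 1. Tangency: 3/√x_1 = p_1/p_2.
Solve: √x_1 = 3·p_2/p_1, so x_1*(p_1,p_2) = (3·p_2/p_1)², and x_2* = (m − p_1·x_1*)/p_2.
Plugging in: x_1* = (3·2.9/11.75)² = 0.5482.

x_1* = 0.5482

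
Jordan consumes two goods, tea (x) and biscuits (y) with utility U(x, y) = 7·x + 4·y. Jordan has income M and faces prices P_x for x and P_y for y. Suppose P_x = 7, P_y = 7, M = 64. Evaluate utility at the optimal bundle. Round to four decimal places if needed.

V = 64

Linear utility — the consumer picks whichever good has higher MU/price: 7/7 = 1 vs 4/7 = 0.5714.
x gives more utility per dollar, so spend all income on x: x* = M/P_x, y* = 0.
Numerically: x* = 9.1429, y* = 0.
Utility at the optimum: U(9.1429, 0) = 64.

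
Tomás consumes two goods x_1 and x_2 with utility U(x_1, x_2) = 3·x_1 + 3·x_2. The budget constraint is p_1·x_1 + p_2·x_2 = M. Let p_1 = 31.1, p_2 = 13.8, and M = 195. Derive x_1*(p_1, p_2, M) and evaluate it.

x_1* = 0

Linear utility — the consumer picks whichever good has higher MU/price: 3/31.1 = 0.0965 vs 3/13.8 = 0.2174.
x_2 gives more utility per dollar, so spend all income on x_2: x_2* = M/p_2, x_1* = 0.
Numerically: x_1* = 0, x_2* = 14.1304.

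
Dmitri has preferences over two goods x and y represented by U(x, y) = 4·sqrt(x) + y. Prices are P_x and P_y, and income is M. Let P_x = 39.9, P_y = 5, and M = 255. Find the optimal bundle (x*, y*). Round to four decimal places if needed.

x* = 0.0628, y* = 50.4987

Utility is quasi-linear in y; the FOC for x is 2/√x = P_x/P_y.
Solve: √x = 2·P_y/P_x, so x*(P_x,P_y) = (2·P_y/P_x)², and y* = (M − P_x·x*)/P_y.
Plugging in: x* = (2·5/39.9)² = 0.0628, y* = 50.4987.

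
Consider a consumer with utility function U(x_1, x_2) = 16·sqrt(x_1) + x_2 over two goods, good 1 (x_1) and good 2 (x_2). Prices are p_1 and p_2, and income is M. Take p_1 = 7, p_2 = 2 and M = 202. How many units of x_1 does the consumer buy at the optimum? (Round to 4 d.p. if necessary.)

x_1* = 5.2245

Plugging in: x_1* = (8·2/7)² = 5.2245.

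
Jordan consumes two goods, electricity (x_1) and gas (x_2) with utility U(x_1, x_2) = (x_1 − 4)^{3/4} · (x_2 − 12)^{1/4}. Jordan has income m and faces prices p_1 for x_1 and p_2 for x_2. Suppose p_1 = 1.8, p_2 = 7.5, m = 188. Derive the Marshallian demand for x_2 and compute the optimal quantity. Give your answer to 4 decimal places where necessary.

x_2* = 15.0267

Let x_1' = x_1−4, x_2' = x_2−12. MRS = 3·x_2'/x_1' = p_1/p_2.
After buying the subsistence bundle (4, 12), a share 0.75 of the remaining income goes to x_1: x_1* = 4 + 0.75·(m − 4p_1 − 12p_2)/p_1.
Discretionary income = 188 − 4·1.8 − 12·7.5 = 90.8; x_2* = 12 + 0.25·90.8/7.5 = 15.0267.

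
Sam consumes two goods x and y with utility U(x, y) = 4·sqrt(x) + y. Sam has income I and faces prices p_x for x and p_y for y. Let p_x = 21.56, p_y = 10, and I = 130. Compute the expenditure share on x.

Set MRS = p_x/p_y: 2·x^(−1/2) = p_x/p_y.
Thus x* = (2·p_y/p_x)² — independent of I — with the rest of income spent on y.
Plugging in: x* = (2·10/21.56)² = 0.8605, y* = 11.1447.
Expenditure on x: 21.56·0.8605 = 18.5529; share = 0.1427.

share on x = 0.1427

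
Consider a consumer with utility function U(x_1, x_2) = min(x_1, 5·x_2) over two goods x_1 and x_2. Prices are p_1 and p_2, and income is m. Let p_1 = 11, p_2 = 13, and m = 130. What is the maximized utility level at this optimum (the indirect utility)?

V = 9.5588

With perfect complements, no substitution: consume in ratio x_1:x_2 = 5:1.
Budget: p_1·x_1 + p_2·(1/5)·x_1 = m, so (5·p_1 + p_2)·x_1 = 5·m.
Demand: x_1*(p_1,p_2,m) = 5·m/(5·p_1 + p_2), x_2* = m/(5·p_1 + p_2).
Here 5·11 + 13 = 68, giving x_1* = 9.5588 and x_2* = 1.9118.
Utility at the optimum: U(9.5588, 1.9118) = 9.5588.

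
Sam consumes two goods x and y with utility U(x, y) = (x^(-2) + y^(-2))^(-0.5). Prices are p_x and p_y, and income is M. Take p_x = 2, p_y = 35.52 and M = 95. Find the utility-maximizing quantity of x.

With the ratio pinned down, the budget gives x* = M/(p_x + p_y·(y/x)) and y* = (y/x)·x*.
Numerically y/x = 0.383283, so x* = 95/(2 + 35.52·0.383283) = 6.0842.

x* = 6.0842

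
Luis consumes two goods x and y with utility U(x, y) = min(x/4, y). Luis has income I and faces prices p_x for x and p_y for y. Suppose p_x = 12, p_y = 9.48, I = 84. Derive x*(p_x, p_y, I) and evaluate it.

x* = 5.8455

Demand: x*(p_x,p_y,I) = 4·I/(4·p_x + p_y), y* = I/(4·p_x + p_y).
Here 4·12 + 9.48 = 57.48, giving x* = 5.8455.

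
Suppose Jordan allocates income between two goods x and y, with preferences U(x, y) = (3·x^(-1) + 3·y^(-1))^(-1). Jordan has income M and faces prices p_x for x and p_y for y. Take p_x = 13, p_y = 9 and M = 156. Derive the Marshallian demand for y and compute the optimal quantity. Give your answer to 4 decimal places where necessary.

y* = 7.8722

MRS = MU_x/MU_y = (y/x)^(2). Set equal to p_x/p_y.
Hence y/x = (p_x/p_y)^(1/(2)), i.e. raised to the 0.5 power.
Substitute y = (y/x)·x into the budget: x* = M/(p_x + p_y·(y/x)).
Numerically y/x = 1.20185, so x* = 156/(13 + 9·1.20185) = 6.55 and y* = 1.20185·6.55 = 7.8722.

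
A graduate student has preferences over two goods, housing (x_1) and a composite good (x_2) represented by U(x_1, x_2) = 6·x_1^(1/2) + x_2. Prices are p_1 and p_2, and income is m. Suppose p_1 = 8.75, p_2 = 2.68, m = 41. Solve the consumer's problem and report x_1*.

Thus x_1* = (3·p_2/p_1)² — independent of m — with the rest of income spent on x_2.
Plugging in: x_1* = (3·2.68/8.75)² = 0.8443.

x_1* = 0.8443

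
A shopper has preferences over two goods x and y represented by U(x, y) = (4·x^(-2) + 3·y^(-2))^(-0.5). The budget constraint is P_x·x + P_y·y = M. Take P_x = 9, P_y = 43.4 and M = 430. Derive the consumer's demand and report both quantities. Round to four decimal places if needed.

MRS = MU_x/MU_y = (4/3)·(y/x)^(3). Set equal to P_x/P_y.
Hence y/x = ((3/4)·P_x/P_y)^(1/(3)), i.e. raised to the 1/3 power.
Substitute y = (y/x)·x into the budget: x* = M/(P_x + P_y·(y/x)).
Numerically y/x = 0.53778, so x* = 430/(9 + 43.4·0.53778) = 13.2964 and y* = 0.53778·13.2964 = 7.1505.

x* = 13.2964, y* = 7.1505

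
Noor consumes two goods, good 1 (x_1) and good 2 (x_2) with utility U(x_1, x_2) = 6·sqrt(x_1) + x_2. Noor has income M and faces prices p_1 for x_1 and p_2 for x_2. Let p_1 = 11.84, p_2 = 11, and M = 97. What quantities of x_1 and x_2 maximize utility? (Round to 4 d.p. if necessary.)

x_1* = 7.7683, x_2* = 0.4567

MU_x_1 = 3/√x_1, MU_x_2 = 1. Tangency: 3/√x_1 = p_1/p_2.
Solve: √x_1 = 3·p_2/p_1, so x_1*(p_1,p_2) = (3·p_2/p_1)², and x_2* = (M − p_1·x_1*)/p_2.
Plugging in: x_1* = (3·11/11.84)² = 7.7683, x_2* = 0.4567.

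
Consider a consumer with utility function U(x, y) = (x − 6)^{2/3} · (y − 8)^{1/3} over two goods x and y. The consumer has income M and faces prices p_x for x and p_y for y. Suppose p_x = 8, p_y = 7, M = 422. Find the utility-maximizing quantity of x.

This is Cobb-Douglas in (x−6, y−8): tangency gives 2/3·p_y·(y−8) = 1/3·p_x·(x−6).
Substituting into the budget: x* = 6 + 2/3·(M − 6·p_x − 8·p_y)/p_x, and y* = 8 + 1/3·(…)/p_y.
Discretionary income = 422 − 6·8 − 8·7 = 318; x* = 6 + 2/3·318/8 = 32.5.

x* = 32.5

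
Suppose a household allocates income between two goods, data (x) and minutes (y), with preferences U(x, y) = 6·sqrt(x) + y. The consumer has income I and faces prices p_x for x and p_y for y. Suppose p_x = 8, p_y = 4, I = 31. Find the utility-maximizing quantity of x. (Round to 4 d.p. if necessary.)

x* = 2.25

Set MRS = p_x/p_y: 3·x^(−1/2) = p_x/p_y.
Solve: √x = 3·p_y/p_x, so x*(p_x,p_y) = (3·p_y/p_x)², and y* = (I − p_x·x*)/p_y.
Plugging in: x* = (3·4/8)² = 2.25.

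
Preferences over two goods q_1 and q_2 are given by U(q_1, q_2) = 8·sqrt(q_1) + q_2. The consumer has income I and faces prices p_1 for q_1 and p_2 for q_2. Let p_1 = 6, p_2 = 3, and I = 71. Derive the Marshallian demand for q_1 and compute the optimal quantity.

q_1* = 4

Set MRS = p_1/p_2: 4·q_1^(−1/2) = p_1/p_2.
Solve: √q_1 = 4·p_2/p_1, so q_1*(p_1,p_2) = (4·p_2/p_1)², and q_2* = (I − p_1·q_1*)/p_2.
Plugging in: q_1* = (4·3/6)² = 4.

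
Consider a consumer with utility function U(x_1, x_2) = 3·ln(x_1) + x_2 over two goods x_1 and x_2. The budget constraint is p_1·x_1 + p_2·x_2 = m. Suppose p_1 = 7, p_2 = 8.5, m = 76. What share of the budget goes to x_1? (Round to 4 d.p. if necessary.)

Set MRS = p_1/p_2: (3/x_1)/1 = p_1/p_2.
So x_1*(p_1,p_2) = 3·p_2/p_1, independent of income; and x_2* = (m − 3·p_2)/p_2.
At the given prices: x_1* = 3·8.5/7 = 3.6429, and x_2* = 5.9412.
Expenditure on x_1: 7·3.6429 = 25.5; share = 0.3355.

share on x_1 = 0.3355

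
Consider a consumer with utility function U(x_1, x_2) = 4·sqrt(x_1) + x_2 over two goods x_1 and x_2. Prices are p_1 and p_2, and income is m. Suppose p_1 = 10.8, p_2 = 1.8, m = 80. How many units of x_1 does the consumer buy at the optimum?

Thus x_1* = (2·p_2/p_1)² — independent of m — with the rest of income spent on x_2.
Plugging in: x_1* = (2·1.8/10.8)² = 0.1111.

x_1* = 0.1111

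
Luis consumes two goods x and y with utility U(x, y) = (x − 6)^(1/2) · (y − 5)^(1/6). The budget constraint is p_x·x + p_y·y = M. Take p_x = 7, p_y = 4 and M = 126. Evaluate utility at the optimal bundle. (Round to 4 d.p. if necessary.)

MRS = 3·(y−5)/(x−6). Tangency with p_x/p_y gives y−5 = (1/3)·(p_x/p_y)·(x−6).
After buying the subsistence bundle (6, 5), a share 0.75 of the remaining income goes to x: x* = 6 + 0.75·(M − 6p_x − 5p_y)/p_x.
Discretionary income = 126 − 6·7 − 5·4 = 64; x* = 6 + 0.75·64/7 = 12.8571; y* = 5 + 0.25·64/4 = 9.
Utility at the optimum: U(12.8571, 9) = 3.2992.

V = 3.2992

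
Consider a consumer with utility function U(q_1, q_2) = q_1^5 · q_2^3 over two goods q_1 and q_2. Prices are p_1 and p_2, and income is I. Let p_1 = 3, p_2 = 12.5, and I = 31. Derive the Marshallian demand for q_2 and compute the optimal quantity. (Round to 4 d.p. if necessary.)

Tangency: MRS = (5/3)·q_2/q_1 = p_1/p_2.
So 5·p_2·q_2 = 3·p_1·q_1; combined with the budget, a share 0.625 of income goes to q_1.
Demand: q_1*(p_1,p_2,I) = 0.625·I/p_1 and q_2* = 0.375·I/p_2.
At p_1=3, p_2=12.5, I=31: q_2* = 0.375·31/12.5 = 0.93.

q_2* = 0.93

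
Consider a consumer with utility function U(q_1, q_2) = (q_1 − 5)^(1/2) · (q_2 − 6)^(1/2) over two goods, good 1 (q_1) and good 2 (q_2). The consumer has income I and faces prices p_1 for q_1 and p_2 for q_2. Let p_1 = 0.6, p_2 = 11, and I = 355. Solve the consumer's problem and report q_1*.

q_1* = 243.3333

Let q_1' = q_1−5, q_2' = q_2−6. MRS = q_2'/q_1' = p_1/p_2.
After buying the subsistence bundle (5, 6), a share 0.5 of the remaining income goes to q_1: q_1* = 5 + 0.5·(I − 5p_1 − 6p_2)/p_1.
Discretionary income = 355 − 5·0.6 − 6·11 = 286; q_1* = 5 + 0.5·286/0.6 = 243.3333.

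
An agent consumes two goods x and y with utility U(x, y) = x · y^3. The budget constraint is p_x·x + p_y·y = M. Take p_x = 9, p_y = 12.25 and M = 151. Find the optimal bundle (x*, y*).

Demand: x*(p_x,p_y,M) = 0.25·M/p_x and y* = 0.75·M/p_y.
At p_x=9, p_y=12.25, M=151: x* = 0.25·151/9 = 4.1944, y* = 9.2449.

x* = 4.1944, y* = 9.2449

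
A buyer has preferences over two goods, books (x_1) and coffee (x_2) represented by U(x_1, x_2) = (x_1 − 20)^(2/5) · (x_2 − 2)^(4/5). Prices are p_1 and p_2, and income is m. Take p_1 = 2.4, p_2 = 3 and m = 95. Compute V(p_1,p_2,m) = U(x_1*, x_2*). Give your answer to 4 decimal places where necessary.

V = 11.7446

After buying the subsistence bundle (20, 2), a share 1/3 of the remaining income goes to x_1: x_1* = 20 + 1/3·(m − 20p_1 − 2p_2)/p_1.
Discretionary income = 95 − 20·2.4 − 2·3 = 41; x_1* = 20 + 1/3·41/2.4 = 25.6944; x_2* = 2 + 2/3·41/3 = 11.1111.
Utility at the optimum: U(25.6944, 11.1111) = 11.7446.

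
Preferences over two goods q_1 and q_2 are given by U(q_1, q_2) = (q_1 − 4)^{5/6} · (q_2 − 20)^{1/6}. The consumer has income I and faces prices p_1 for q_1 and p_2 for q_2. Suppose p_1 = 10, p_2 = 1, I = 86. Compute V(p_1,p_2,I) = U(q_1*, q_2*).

V = 2.432

Let q_1' = q_1−4, q_2' = q_2−20. MRS = 5·q_2'/q_1' = p_1/p_2.
Substituting into the budget: q_1* = 4 + 5/6·(I − 4·p_1 − 20·p_2)/p_1, and q_2* = 20 + 1/6·(…)/p_2.
Discretionary income = 86 − 4·10 − 20·1 = 26; q_1* = 4 + 5/6·26/10 = 6.1667; q_2* = 20 + 1/6·26/1 = 24.3333.
Utility at the optimum: U(6.1667, 24.3333) = 2.432.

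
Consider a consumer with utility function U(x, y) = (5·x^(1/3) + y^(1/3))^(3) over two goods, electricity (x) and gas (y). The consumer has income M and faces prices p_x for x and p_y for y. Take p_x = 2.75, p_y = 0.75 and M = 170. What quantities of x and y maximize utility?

MU_x ∝ 5·x^(-2/3), MU_y ∝ y^(-2/3), so MRS = 5·(y/x)^(2/3) = p_x/p_y.
Solve for the ratio: y/x = [(1/5)·p_x/p_y]^(1.5).
Substitute y = (y/x)·x into the budget: x* = M/(p_x + p_y·(y/x)).
Numerically y/x = 0.627989, so x* = 170/(2.75 + 0.75·0.627989) = 52.7788 and y* = 0.627989·52.7788 = 33.1445.

x* = 52.7788, y* = 33.1445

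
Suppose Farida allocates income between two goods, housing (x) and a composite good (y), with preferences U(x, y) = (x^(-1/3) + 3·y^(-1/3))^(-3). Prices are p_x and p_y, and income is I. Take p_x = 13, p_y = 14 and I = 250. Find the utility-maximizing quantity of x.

x* = 5.7887

MRS = MU_x/MU_y = (1/3)·(y/x)^(4/3). Set equal to p_x/p_y.
Solve for the ratio: y/x = [3·p_x/p_y]^(0.75).
Substitute y = (y/x)·x into the budget: x* = I/(p_x + p_y·(y/x)).
Numerically y/x = 2.156266, so x* = 250/(13 + 14·2.156266) = 5.7887.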